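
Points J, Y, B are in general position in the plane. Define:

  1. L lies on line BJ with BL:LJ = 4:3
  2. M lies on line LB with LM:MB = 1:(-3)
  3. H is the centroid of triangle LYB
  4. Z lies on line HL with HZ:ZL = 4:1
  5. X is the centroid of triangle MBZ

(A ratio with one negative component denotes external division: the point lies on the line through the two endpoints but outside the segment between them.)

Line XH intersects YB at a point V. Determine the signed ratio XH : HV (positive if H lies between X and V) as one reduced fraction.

Set J = (0, 0), Y = (1, 0), B = (0, 1); any affine frame gives the same invariant.
1. L lies on line BJ with BL:LJ = 4:3 ⇒ L = (0, 3/7)
2. M lies on line LB with LM:MB = 1:(-3) ⇒ M = (0, 1/7)
3. H is the centroid of triangle LYB ⇒ H = (1/3, 10/21)
4. Z lies on line HL with HZ:ZL = 4:1 ⇒ Z = (1/15, 46/105)
5. X is the centroid of triangle MBZ ⇒ X = (1/45, 166/315)
line XH meets YB at V = (23/41, 18/41)
H = X + t·(V−X) with t = 41/71, so XH:HV = 41/71:30/71

XH:HV = 41/30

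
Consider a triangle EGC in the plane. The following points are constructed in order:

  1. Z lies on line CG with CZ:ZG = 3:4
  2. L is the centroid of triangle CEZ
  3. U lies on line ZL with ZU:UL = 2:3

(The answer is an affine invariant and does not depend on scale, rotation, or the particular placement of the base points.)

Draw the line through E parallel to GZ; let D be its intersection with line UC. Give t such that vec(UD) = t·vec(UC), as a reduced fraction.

Set E = (0, 0), G = (1, 0), C = (0, 1); any affine frame gives the same invariant.
1. Z lies on line CG with CZ:ZG = 3:4 ⇒ Z = (3/7, 4/7)
2. L is the centroid of triangle CEZ ⇒ L = (1/7, 11/21)
3. U lies on line ZL with ZU:UL = 2:3 ⇒ U = (11/35, 58/105)
through E parallel to GZ: direction (-4/7, 4/7); meets UC at D = (33/14, -33/14)
D = U + t·(C−U) with t = -13/2

t = -13/2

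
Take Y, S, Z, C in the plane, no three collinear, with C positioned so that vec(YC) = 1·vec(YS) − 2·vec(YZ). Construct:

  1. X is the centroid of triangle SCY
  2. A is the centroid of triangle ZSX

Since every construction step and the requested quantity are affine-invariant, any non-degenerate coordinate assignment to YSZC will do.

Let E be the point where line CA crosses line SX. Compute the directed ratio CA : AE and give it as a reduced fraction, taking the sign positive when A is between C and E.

CA:AE = -3

Assign Y = (0, 0), S = (1, 0), Z = (0, 1), C = (1, -2) — the answer is frame-independent, so this choice is without loss of generality.
1. X is the centroid of triangle SCY ⇒ X = (2/3, -2/3)
2. A is the centroid of triangle ZSX ⇒ A = (5/9, 1/9)
line CA meets SX at E = (19/27, -16/27)
A = C + t·(E−C) with t = 3/2, so CA:AE = 3/2:-1/2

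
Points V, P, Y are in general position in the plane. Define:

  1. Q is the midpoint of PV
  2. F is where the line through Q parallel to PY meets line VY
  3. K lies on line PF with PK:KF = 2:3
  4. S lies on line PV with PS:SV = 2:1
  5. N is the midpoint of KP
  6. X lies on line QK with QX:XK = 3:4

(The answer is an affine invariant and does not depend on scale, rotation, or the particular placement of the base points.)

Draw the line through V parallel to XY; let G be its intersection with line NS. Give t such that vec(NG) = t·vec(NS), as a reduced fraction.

t = 165/101

Set V = (0, 0), P = (1, 0), Y = (0, 1); any affine frame gives the same invariant.
1. Q is the midpoint of PV ⇒ Q = (1/2, 0)
2. F is where the line through Q parallel to PY meets line VY ⇒ F = (0, 1/2)
3. K lies on line PF with PK:KF = 2:3 ⇒ K = (3/5, 1/5)
4. S lies on line PV with PS:SV = 2:1 ⇒ S = (1/3, 0)
5. N is the midpoint of KP ⇒ N = (4/5, 1/10)
6. X lies on line QK with QX:XK = 3:4 ⇒ X = (19/35, 3/35)
through V parallel to XY: direction (-19/35, 32/35); meets NS at G = (19/505, -32/505)
G = N + t·(S−N) with t = 165/101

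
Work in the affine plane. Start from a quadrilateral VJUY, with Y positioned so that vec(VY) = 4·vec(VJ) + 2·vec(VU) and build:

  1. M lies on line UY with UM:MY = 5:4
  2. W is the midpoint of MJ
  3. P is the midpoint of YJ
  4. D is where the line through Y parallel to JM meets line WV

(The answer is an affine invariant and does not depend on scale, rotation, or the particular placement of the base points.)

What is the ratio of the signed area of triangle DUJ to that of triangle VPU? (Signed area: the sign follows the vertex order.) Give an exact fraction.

Work in coordinates with V = (0, 0), J = (1, 0), U = (0, 1), Y = (4, 2).
1. M lies on line UY with UM:MY = 5:4 ⇒ M = (20/9, 14/9)
2. W is the midpoint of MJ ⇒ W = (29/18, 7/9)
3. P is the midpoint of YJ ⇒ P = (5/2, 1)
4. D is where the line through Y parallel to JM meets line WV ⇒ D = (493/126, 17/9)
2·[DUJ] = 605/126, 2·[VPU] = 5/2
[DUJ]:[VPU] = 605/126:5/2 = 121/63

[DUJ]:[VPU] = 121/63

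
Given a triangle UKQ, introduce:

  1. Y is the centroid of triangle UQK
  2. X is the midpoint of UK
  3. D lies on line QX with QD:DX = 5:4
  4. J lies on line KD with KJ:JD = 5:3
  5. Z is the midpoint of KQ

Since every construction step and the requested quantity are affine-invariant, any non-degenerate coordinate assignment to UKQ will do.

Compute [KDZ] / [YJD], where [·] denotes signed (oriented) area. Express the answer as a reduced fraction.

[KDZ]:[YJD] = -20/3

Work in coordinates with U = (0, 0), K = (1, 0), Q = (0, 1).
1. Y is the centroid of triangle UQK ⇒ Y = (1/3, 1/3)
2. X is the midpoint of UK ⇒ X = (1/2, 0)
3. D lies on line QX with QD:DX = 5:4 ⇒ D = (5/18, 4/9)
4. J lies on line KD with KJ:JD = 5:3 ⇒ J = (79/144, 5/18)
5. Z is the midpoint of KQ ⇒ Z = (1/2, 1/2)
2·[KDZ] = -5/36, 2·[YJD] = 1/48
[KDZ]:[YJD] = -5/36:1/48 = -20/3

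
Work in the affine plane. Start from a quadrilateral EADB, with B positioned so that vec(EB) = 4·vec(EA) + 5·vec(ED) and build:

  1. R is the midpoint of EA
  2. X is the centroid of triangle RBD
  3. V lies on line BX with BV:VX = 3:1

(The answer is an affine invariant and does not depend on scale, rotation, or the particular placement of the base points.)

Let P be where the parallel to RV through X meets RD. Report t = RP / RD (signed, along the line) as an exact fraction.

Choose coordinates E = (0, 0), A = (1, 0), D = (0, 1), B = (4, 5).
1. R is the midpoint of EA ⇒ R = (1/2, 0)
2. X is the centroid of triangle RBD ⇒ X = (3/2, 2)
3. V lies on line BX with BV:VX = 3:1 ⇒ V = (17/8, 11/4)
through X parallel to RV: direction (13/8, 11/4); meets RD at P = (5/12, 1/6)
P = R + t·(D−R) with t = 1/6

t = 1/6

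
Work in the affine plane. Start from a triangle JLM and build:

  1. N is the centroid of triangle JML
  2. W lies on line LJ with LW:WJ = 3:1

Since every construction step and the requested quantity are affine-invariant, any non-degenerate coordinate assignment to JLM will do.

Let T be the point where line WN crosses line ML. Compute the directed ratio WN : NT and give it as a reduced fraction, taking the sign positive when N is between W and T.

WN:NT = 5/4

Set J = (0, 0), L = (1, 0), M = (0, 1); any affine frame gives the same invariant.
1. N is the centroid of triangle JML ⇒ N = (1/3, 1/3)
2. W lies on line LJ with LW:WJ = 3:1 ⇒ W = (1/4, 0)
line WN meets ML at T = (2/5, 3/5)
N = W + t·(T−W) with t = 5/9, so WN:NT = 5/9:4/9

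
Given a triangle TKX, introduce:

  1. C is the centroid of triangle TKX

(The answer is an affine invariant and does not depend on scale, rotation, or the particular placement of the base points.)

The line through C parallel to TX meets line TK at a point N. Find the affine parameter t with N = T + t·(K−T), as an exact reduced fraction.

Work in coordinates with T = (0, 0), K = (1, 0), X = (0, 1).
1. C is the centroid of triangle TKX ⇒ C = (1/3, 1/3)
through C parallel to TX: direction (0, 1); meets TK at N = (1/3, 0)
N = T + t·(K−T) with t = 1/3

t = 1/3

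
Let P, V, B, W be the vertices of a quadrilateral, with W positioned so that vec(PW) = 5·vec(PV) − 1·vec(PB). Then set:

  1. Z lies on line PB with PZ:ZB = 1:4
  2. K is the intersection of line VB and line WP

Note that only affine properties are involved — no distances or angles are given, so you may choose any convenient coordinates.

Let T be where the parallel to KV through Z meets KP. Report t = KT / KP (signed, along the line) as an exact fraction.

Assign P = (0, 0), V = (1, 0), B = (0, 1), W = (5, -1) — the answer is frame-independent, so this choice is without loss of generality.
1. Z lies on line PB with PZ:ZB = 1:4 ⇒ Z = (0, 1/5)
2. K is the intersection of line VB and line WP ⇒ K = (5/4, -1/4)
through Z parallel to KV: direction (-1/4, 1/4); meets KP at T = (1/4, -1/20)
T = K + t·(P−K) with t = 4/5

t = 4/5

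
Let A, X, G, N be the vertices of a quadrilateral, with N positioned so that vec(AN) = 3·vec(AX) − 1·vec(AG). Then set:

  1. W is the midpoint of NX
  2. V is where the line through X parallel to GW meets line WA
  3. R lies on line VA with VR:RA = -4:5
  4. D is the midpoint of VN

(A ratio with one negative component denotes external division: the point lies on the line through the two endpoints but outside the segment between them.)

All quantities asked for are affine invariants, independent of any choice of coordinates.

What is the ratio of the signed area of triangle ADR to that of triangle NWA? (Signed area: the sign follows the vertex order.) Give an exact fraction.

[ADR]:[NWA] = 15/8

Choose coordinates A = (0, 0), X = (1, 0), G = (0, 1), N = (3, -1).
1. W is the midpoint of NX ⇒ W = (2, -1/2)
2. V is where the line through X parallel to GW meets line WA ⇒ V = (3/2, -3/8)
3. R lies on line VA with VR:RA = -4:5 ⇒ R = (15/2, -15/8)
4. D is the midpoint of VN ⇒ D = (9/4, -11/16)
2·[ADR] = 15/16, 2·[NWA] = 1/2
[ADR]:[NWA] = 15/16:1/2 = 15/8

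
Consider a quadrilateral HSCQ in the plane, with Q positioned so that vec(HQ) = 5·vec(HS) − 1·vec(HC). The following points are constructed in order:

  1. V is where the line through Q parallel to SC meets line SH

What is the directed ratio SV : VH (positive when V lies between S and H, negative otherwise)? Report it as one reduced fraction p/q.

SV:VH = -3/4

Set H = (0, 0), S = (1, 0), C = (0, 1), Q = (5, -1); any affine frame gives the same invariant.
1. V is where the line through Q parallel to SC meets line SH ⇒ V = (4, 0)
V = S + t·(H−S) with t = -3, so SV:VH = t:(1−t) = -3:4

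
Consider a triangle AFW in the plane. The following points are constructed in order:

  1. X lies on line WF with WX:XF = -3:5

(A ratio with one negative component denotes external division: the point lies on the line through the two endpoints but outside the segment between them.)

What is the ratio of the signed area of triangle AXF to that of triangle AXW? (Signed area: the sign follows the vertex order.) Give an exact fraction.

Set A = (0, 0), F = (1, 0), W = (0, 1); any affine frame gives the same invariant.
1. X lies on line WF with WX:XF = -3:5 ⇒ X = (-3/2, 5/2)
2·[AXF] = -5/2, 2·[AXW] = -3/2
[AXF]:[AXW] = -5/2:-3/2 = 5/3

[AXF]:[AXW] = 5/3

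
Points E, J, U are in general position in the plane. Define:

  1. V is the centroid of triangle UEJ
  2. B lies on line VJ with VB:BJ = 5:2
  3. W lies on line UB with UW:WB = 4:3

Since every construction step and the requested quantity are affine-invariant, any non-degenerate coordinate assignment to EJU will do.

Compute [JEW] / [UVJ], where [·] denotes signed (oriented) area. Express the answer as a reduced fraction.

[JEW]:[UVJ] = -71/49

Choose coordinates E = (0, 0), J = (1, 0), U = (0, 1).
1. V is the centroid of triangle UEJ ⇒ V = (1/3, 1/3)
2. B lies on line VJ with VB:BJ = 5:2 ⇒ B = (17/21, 2/21)
3. W lies on line UB with UW:WB = 4:3 ⇒ W = (68/147, 71/147)
2·[JEW] = -71/147, 2·[UVJ] = 1/3
[JEW]:[UVJ] = -71/147:1/3 = -71/49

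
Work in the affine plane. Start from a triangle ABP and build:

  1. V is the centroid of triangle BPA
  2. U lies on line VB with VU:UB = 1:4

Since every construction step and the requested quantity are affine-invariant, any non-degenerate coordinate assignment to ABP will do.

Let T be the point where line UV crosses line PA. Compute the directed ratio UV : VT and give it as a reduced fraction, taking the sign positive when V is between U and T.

UV:VT = 2/5

Work in coordinates with A = (0, 0), B = (1, 0), P = (0, 1).
1. V is the centroid of triangle BPA ⇒ V = (1/3, 1/3)
2. U lies on line VB with VU:UB = 1:4 ⇒ U = (7/15, 4/15)
line UV meets PA at T = (0, 1/2)
V = U + t·(T−U) with t = 2/7, so UV:VT = 2/7:5/7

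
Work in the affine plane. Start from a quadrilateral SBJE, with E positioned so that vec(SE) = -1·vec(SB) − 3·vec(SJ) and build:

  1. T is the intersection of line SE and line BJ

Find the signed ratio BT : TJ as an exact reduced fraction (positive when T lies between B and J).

BT:TJ = 3

Choose coordinates S = (0, 0), B = (1, 0), J = (0, 1), E = (-1, -3).
1. T is the intersection of line SE and line BJ ⇒ T = (1/4, 3/4)
T = B + t·(J−B) with t = 3/4, so BT:TJ = t:(1−t) = 3/4:1/4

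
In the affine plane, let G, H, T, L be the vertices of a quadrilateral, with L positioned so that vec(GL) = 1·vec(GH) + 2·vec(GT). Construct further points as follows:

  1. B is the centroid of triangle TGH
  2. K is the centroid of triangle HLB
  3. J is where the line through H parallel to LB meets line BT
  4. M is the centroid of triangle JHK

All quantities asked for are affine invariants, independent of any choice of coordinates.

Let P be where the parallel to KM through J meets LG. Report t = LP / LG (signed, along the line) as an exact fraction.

t = 28/69

Work in coordinates with G = (0, 0), H = (1, 0), T = (0, 1), L = (1, 2).
1. B is the centroid of triangle TGH ⇒ B = (1/3, 1/3)
2. K is the centroid of triangle HLB ⇒ K = (7/9, 7/9)
3. J is where the line through H parallel to LB meets line BT ⇒ J = (7/9, -5/9)
4. M is the centroid of triangle JHK ⇒ M = (23/27, 2/27)
through J parallel to KM: direction (2/27, -19/27); meets LG at P = (41/69, 82/69)
P = L + t·(G−L) with t = 28/69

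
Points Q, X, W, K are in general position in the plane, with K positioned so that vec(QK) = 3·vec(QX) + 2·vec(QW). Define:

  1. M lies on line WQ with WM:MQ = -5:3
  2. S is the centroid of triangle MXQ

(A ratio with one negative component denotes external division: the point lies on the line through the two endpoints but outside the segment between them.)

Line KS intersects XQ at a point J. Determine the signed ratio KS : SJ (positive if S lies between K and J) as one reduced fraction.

Assign Q = (0, 0), X = (1, 0), W = (0, 1), K = (3, 2) — the answer is frame-independent, so this choice is without loss of generality.
1. M lies on line WQ with WM:MQ = -5:3 ⇒ M = (0, -3/2)
2. S is the centroid of triangle MXQ ⇒ S = (1/3, -1/2)
line KS meets XQ at J = (13/15, 0)
S = K + t·(J−K) with t = 5/4, so KS:SJ = 5/4:-1/4

KS:SJ = -5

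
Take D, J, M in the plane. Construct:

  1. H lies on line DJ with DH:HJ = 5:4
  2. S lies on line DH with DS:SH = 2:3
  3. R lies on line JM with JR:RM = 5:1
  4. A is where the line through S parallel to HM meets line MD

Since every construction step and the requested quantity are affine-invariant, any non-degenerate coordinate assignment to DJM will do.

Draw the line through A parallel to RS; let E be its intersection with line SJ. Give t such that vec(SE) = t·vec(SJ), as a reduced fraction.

Work in coordinates with D = (0, 0), J = (1, 0), M = (0, 1).
1. H lies on line DJ with DH:HJ = 5:4 ⇒ H = (5/9, 0)
2. S lies on line DH with DS:SH = 2:3 ⇒ S = (2/9, 0)
3. R lies on line JM with JR:RM = 5:1 ⇒ R = (1/6, 5/6)
4. A is where the line through S parallel to HM meets line MD ⇒ A = (0, 2/5)
through A parallel to RS: direction (1/18, -5/6); meets SJ at E = (2/75, 0)
E = S + t·(J−S) with t = -44/175

t = -44/175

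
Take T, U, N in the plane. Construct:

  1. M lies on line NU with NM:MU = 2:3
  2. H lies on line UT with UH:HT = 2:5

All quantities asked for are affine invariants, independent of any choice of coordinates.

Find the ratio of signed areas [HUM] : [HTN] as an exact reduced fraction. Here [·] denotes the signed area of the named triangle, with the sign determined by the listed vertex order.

[HUM]:[HTN] = -6/25

Work in coordinates with T = (0, 0), U = (1, 0), N = (0, 1).
1. M lies on line NU with NM:MU = 2:3 ⇒ M = (2/5, 3/5)
2. H lies on line UT with UH:HT = 2:5 ⇒ H = (5/7, 0)
2·[HUM] = 6/35, 2·[HTN] = -5/7
[HUM]:[HTN] = 6/35:-5/7 = -6/25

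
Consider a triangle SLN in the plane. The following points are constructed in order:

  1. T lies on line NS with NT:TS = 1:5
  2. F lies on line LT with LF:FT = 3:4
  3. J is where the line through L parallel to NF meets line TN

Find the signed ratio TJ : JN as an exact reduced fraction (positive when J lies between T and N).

TJ:JN = -7/3

Set S = (0, 0), L = (1, 0), N = (0, 1); any affine frame gives the same invariant.
1. T lies on line NS with NT:TS = 1:5 ⇒ T = (0, 5/6)
2. F lies on line LT with LF:FT = 3:4 ⇒ F = (4/7, 5/14)
3. J is where the line through L parallel to NF meets line TN ⇒ J = (0, 9/8)
J = T + t·(N−T) with t = 7/4, so TJ:JN = t:(1−t) = 7/4:-3/4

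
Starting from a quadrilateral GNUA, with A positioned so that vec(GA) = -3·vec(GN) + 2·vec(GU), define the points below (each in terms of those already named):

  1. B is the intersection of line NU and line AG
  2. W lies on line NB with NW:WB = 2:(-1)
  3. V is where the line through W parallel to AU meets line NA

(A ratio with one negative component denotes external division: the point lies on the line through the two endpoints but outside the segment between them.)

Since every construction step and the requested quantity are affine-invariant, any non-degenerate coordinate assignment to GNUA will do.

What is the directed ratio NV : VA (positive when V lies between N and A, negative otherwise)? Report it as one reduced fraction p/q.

Set G = (0, 0), N = (1, 0), U = (0, 1), A = (-3, 2); any affine frame gives the same invariant.
1. B is the intersection of line NU and line AG ⇒ B = (3, -2)
2. W lies on line NB with NW:WB = 2:(-1) ⇒ W = (5, -4)
3. V is where the line through W parallel to AU meets line NA ⇒ V = (17, -8)
V = N + t·(A−N) with t = -4, so NV:VA = t:(1−t) = -4:5

NV:VA = -4/5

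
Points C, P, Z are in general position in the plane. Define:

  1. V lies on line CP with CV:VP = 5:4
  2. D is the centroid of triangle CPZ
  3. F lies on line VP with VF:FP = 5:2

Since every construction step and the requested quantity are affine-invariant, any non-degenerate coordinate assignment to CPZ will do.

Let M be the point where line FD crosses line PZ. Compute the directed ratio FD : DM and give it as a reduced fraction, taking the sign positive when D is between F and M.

Choose coordinates C = (0, 0), P = (1, 0), Z = (0, 1).
1. V lies on line CP with CV:VP = 5:4 ⇒ V = (5/9, 0)
2. D is the centroid of triangle CPZ ⇒ D = (1/3, 1/3)
3. F lies on line VP with VF:FP = 5:2 ⇒ F = (55/63, 0)
line FD meets PZ at M = (47/39, -8/39)
D = F + t·(M−F) with t = -13/8, so FD:DM = -13/8:21/8

FD:DM = -13/21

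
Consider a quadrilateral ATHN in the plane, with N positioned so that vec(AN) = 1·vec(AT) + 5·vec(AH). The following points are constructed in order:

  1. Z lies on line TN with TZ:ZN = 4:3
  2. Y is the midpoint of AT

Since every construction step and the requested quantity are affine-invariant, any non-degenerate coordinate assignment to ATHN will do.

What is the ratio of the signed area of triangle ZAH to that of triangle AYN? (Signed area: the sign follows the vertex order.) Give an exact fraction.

Assign A = (0, 0), T = (1, 0), H = (0, 1), N = (1, 5) — the answer is frame-independent, so this choice is without loss of generality.
1. Z lies on line TN with TZ:ZN = 4:3 ⇒ Z = (1, 20/7)
2. Y is the midpoint of AT ⇒ Y = (1/2, 0)
2·[ZAH] = -1, 2·[AYN] = 5/2
[ZAH]:[AYN] = -1:5/2 = -2/5

[ZAH]:[AYN] = -2/5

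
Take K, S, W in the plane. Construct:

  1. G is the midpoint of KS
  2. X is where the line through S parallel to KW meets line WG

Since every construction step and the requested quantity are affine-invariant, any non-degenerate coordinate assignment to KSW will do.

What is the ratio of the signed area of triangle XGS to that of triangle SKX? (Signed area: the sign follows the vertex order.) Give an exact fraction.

Work in coordinates with K = (0, 0), S = (1, 0), W = (0, 1).
1. G is the midpoint of KS ⇒ G = (1/2, 0)
2. X is where the line through S parallel to KW meets line WG ⇒ X = (1, -1)
2·[XGS] = -1/2, 2·[SKX] = 1
[XGS]:[SKX] = -1/2:1 = -1/2

[XGS]:[SKX] = -1/2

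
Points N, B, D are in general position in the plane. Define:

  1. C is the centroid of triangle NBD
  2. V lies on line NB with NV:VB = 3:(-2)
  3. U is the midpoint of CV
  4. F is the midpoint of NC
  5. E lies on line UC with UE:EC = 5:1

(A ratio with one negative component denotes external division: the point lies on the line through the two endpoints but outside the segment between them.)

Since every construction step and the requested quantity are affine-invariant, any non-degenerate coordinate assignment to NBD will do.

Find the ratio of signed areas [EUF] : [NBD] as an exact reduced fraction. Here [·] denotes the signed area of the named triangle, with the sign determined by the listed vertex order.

Work in coordinates with N = (0, 0), B = (1, 0), D = (0, 1).
1. C is the centroid of triangle NBD ⇒ C = (1/3, 1/3)
2. V lies on line NB with NV:VB = 3:(-2) ⇒ V = (3, 0)
3. U is the midpoint of CV ⇒ U = (5/3, 1/6)
4. F is the midpoint of NC ⇒ F = (1/6, 1/6)
5. E lies on line UC with UE:EC = 5:1 ⇒ E = (5/9, 11/36)
2·[EUF] = -5/24, 2·[NBD] = 1
[EUF]:[NBD] = -5/24:1 = -5/24

[EUF]:[NBD] = -5/24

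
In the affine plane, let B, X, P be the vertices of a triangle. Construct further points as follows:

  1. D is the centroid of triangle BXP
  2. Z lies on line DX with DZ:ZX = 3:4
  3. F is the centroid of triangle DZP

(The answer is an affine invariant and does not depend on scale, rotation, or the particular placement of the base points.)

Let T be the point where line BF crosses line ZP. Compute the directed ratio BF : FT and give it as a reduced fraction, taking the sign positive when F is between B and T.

Work in coordinates with B = (0, 0), X = (1, 0), P = (0, 1).
1. D is the centroid of triangle BXP ⇒ D = (1/3, 1/3)
2. Z lies on line DX with DZ:ZX = 3:4 ⇒ Z = (13/21, 4/21)
3. F is the centroid of triangle DZP ⇒ F = (20/63, 32/63)
line BF meets ZP at T = (65/189, 104/189)
F = B + t·(T−B) with t = 12/13, so BF:FT = 12/13:1/13

BF:FT = 12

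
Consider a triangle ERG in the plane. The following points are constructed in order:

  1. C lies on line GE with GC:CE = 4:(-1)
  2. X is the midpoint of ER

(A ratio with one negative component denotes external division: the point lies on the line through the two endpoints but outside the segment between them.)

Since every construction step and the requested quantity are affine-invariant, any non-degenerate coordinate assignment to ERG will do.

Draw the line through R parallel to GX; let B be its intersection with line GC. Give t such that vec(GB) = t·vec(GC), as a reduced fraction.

t = -3/4

Work in coordinates with E = (0, 0), R = (1, 0), G = (0, 1).
1. C lies on line GE with GC:CE = 4:(-1) ⇒ C = (0, -1/3)
2. X is the midpoint of ER ⇒ X = (1/2, 0)
through R parallel to GX: direction (1/2, -1); meets GC at B = (0, 2)
B = G + t·(C−G) with t = -3/4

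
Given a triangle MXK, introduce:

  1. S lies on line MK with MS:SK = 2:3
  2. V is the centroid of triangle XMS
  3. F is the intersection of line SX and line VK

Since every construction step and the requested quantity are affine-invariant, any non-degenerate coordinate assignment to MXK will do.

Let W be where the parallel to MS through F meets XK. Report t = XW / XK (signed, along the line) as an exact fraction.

t = 8/11

Work in coordinates with M = (0, 0), X = (1, 0), K = (0, 1).
1. S lies on line MK with MS:SK = 2:3 ⇒ S = (0, 2/5)
2. V is the centroid of triangle XMS ⇒ V = (1/3, 2/15)
3. F is the intersection of line SX and line VK ⇒ F = (3/11, 16/55)
through F parallel to MS: direction (0, 2/5); meets XK at W = (3/11, 8/11)
W = X + t·(K−X) with t = 8/11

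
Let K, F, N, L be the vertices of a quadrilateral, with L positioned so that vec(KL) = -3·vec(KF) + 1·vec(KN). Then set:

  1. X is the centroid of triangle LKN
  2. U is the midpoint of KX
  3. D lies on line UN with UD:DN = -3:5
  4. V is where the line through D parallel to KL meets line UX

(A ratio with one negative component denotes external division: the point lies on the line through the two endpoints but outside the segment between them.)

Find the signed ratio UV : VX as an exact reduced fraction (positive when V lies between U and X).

Set K = (0, 0), F = (1, 0), N = (0, 1), L = (-3, 1); any affine frame gives the same invariant.
1. X is the centroid of triangle LKN ⇒ X = (-1, 2/3)
2. U is the midpoint of KX ⇒ U = (-1/2, 1/3)
3. D lies on line UN with UD:DN = -3:5 ⇒ D = (-5/4, -2/3)
4. V is where the line through D parallel to KL meets line UX ⇒ V = (13/4, -13/6)
V = U + t·(X−U) with t = -15/2, so UV:VX = t:(1−t) = -15/2:17/2

UV:VX = -15/17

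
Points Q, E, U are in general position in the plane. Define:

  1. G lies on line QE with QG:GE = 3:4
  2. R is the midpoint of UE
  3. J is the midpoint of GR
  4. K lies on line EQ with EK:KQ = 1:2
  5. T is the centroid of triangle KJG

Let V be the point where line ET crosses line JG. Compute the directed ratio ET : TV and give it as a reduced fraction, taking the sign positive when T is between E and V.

ET:TV = 31/5

Choose coordinates Q = (0, 0), E = (1, 0), U = (0, 1).
1. G lies on line QE with QG:GE = 3:4 ⇒ G = (3/7, 0)
2. R is the midpoint of UE ⇒ R = (1/2, 1/2)
3. J is the midpoint of GR ⇒ J = (13/28, 1/4)
4. K lies on line EQ with EK:KQ = 1:2 ⇒ K = (2/3, 0)
5. T is the centroid of triangle KJG ⇒ T = (131/252, 1/12)
line ET meets JG at V = (96/217, 3/31)
T = E + t·(V−E) with t = 31/36, so ET:TV = 31/36:5/36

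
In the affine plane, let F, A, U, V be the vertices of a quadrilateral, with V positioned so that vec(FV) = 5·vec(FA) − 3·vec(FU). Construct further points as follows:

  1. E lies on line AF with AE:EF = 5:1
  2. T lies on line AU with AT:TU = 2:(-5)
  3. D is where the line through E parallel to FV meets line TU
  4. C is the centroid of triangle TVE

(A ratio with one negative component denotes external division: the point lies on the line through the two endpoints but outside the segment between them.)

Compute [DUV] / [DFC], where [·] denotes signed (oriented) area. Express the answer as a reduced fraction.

[DUV]:[DFC] = 162/7

Assign F = (0, 0), A = (1, 0), U = (0, 1), V = (5, -3) — the answer is frame-independent, so this choice is without loss of generality.
1. E lies on line AF with AE:EF = 5:1 ⇒ E = (1/6, 0)
2. T lies on line AU with AT:TU = 2:(-5) ⇒ T = (5/3, -2/3)
3. D is where the line through E parallel to FV meets line TU ⇒ D = (9/4, -5/4)
4. C is the centroid of triangle TVE ⇒ C = (41/18, -11/9)
2·[DUV] = -9/4, 2·[DFC] = -7/72
[DUV]:[DFC] = -9/4:-7/72 = 162/7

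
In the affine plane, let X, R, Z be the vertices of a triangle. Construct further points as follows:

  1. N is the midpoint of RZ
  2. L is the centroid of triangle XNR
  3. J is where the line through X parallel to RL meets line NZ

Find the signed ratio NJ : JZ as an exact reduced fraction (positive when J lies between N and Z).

Assign X = (0, 0), R = (1, 0), Z = (0, 1) — the answer is frame-independent, so this choice is without loss of generality.
1. N is the midpoint of RZ ⇒ N = (1/2, 1/2)
2. L is the centroid of triangle XNR ⇒ L = (1/2, 1/6)
3. J is where the line through X parallel to RL meets line NZ ⇒ J = (3/2, -1/2)
J = N + t·(Z−N) with t = -2, so NJ:JZ = t:(1−t) = -2:3

NJ:JZ = -2/3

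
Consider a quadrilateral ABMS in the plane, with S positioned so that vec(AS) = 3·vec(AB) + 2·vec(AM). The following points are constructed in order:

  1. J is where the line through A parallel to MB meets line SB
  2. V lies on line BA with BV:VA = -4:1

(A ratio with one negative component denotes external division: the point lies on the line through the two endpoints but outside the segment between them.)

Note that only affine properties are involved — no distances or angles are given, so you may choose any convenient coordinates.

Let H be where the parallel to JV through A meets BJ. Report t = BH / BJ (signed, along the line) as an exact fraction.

t = 3/4

Set A = (0, 0), B = (1, 0), M = (0, 1), S = (3, 2); any affine frame gives the same invariant.
1. J is where the line through A parallel to MB meets line SB ⇒ J = (1/2, -1/2)
2. V lies on line BA with BV:VA = -4:1 ⇒ V = (-1/3, 0)
through A parallel to JV: direction (-5/6, 1/2); meets BJ at H = (5/8, -3/8)
H = B + t·(J−B) with t = 3/4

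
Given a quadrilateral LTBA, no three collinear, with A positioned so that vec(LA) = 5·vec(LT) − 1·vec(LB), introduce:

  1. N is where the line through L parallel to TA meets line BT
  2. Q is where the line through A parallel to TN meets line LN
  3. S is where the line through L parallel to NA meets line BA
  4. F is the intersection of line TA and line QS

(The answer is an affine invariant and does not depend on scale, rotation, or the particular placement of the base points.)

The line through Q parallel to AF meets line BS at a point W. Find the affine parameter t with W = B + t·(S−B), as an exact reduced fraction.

t = 16/11

Choose coordinates L = (0, 0), T = (1, 0), B = (0, 1), A = (5, -1).
1. N is where the line through L parallel to TA meets line BT ⇒ N = (4/3, -1/3)
2. Q is where the line through A parallel to TN meets line LN ⇒ Q = (16/3, -4/3)
3. S is where the line through L parallel to NA meets line BA ⇒ S = (55/12, -5/6)
4. F is the intersection of line TA and line QS ⇒ F = (71/15, -14/15)
through Q parallel to AF: direction (-4/15, 1/15); meets BS at W = (20/3, -5/3)
W = B + t·(S−B) with t = 16/11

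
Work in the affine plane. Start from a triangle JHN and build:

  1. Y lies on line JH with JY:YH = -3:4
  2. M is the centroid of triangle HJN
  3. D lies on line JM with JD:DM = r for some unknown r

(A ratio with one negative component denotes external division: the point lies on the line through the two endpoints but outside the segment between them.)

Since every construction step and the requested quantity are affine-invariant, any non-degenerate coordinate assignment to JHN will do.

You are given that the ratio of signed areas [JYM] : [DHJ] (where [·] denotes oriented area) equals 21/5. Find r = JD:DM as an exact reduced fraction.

Work in coordinates with J = (0, 0), H = (1, 0), N = (0, 1).
1. Y lies on line JH with JY:YH = -3:4 ⇒ Y = (-3, 0)
2. M is the centroid of triangle HJN ⇒ M = (1/3, 1/3)
3. With JD:DM = r, write λ = r/(r+1) so D = J + λ·(M−J); D is affine-linear in λ
Every point depending on D is an affine combination of D and λ-independent points, so each such coordinate is linear in λ; the λ² term in each signed area is a multiple of (M−J)×(M−J) = 0, so 2·[JYM] and 2·[DHJ] are each linear in λ. Evaluating at λ=0 and λ=1:
  2·[JYM] = -1,   2·[DHJ] = -1/3·λ
So [JYM]:[DHJ] = (-1) / (-1/3·λ). Setting this equal to 21/5:
  -1 = 21/5·(-1/3·λ)  ⇒  λ = 5/7
Then r = λ/(1−λ) = (5/7)/(2/7) = 5/2. Check: with r = 5/2, D = (5/21, 5/21) and [JYM]:[DHJ] = 21/5 as required.

r = 5/2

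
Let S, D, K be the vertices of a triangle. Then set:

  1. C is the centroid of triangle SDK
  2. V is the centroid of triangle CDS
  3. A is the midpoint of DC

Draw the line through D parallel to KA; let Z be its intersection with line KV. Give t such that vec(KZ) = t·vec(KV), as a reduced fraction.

Set S = (0, 0), D = (1, 0), K = (0, 1); any affine frame gives the same invariant.
1. C is the centroid of triangle SDK ⇒ C = (1/3, 1/3)
2. V is the centroid of triangle CDS ⇒ V = (4/9, 1/9)
3. A is the midpoint of DC ⇒ A = (2/3, 1/6)
through D parallel to KA: direction (2/3, -5/6); meets KV at Z = (-1/3, 5/3)
Z = K + t·(V−K) with t = -3/4

t = -3/4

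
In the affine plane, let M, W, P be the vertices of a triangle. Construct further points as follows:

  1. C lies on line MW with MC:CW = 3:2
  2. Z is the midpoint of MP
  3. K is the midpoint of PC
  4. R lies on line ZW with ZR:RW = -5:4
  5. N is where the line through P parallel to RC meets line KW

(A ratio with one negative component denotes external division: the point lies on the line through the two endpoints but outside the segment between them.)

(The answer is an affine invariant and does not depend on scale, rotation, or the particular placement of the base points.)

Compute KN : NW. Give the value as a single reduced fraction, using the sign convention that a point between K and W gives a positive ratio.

Choose coordinates M = (0, 0), W = (1, 0), P = (0, 1).
1. C lies on line MW with MC:CW = 3:2 ⇒ C = (3/5, 0)
2. Z is the midpoint of MP ⇒ Z = (0, 1/2)
3. K is the midpoint of PC ⇒ K = (3/10, 1/2)
4. R lies on line ZW with ZR:RW = -5:4 ⇒ R = (5, -2)
5. N is where the line through P parallel to RC meets line KW ⇒ N = (-11/10, 3/2)
N = K + t·(W−K) with t = -2, so KN:NW = t:(1−t) = -2:3

KN:NW = -2/3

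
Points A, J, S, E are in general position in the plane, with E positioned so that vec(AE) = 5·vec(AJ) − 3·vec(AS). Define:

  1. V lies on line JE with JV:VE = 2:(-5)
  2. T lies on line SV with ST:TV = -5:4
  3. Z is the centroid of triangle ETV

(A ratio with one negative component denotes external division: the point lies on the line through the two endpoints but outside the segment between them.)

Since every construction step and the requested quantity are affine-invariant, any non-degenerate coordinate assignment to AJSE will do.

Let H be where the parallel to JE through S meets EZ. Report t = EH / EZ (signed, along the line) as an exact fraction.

Assign A = (0, 0), J = (1, 0), S = (0, 1), E = (5, -3) — the answer is frame-independent, so this choice is without loss of generality.
1. V lies on line JE with JV:VE = 2:(-5) ⇒ V = (-5/3, 2)
2. T lies on line SV with ST:TV = -5:4 ⇒ T = (-25/3, 6)
3. Z is the centroid of triangle ETV ⇒ Z = (-5/3, 5/3)
through S parallel to JE: direction (4, -3); meets EZ at H = (10, -13/2)
H = E + t·(Z−E) with t = -3/4

t = -3/4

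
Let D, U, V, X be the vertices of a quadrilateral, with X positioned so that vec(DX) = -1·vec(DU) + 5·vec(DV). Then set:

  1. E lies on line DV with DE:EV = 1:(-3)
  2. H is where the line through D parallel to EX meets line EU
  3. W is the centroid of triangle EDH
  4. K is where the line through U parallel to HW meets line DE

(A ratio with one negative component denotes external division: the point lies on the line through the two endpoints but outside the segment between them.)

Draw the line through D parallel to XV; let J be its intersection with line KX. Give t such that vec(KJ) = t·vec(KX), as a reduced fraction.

t = 5/3

Work in coordinates with D = (0, 0), U = (1, 0), V = (0, 1), X = (-1, 5).
1. E lies on line DV with DE:EV = 1:(-3) ⇒ E = (0, -1/2)
2. H is where the line through D parallel to EX meets line EU ⇒ H = (1/12, -11/24)
3. W is the centroid of triangle EDH ⇒ W = (1/36, -23/72)
4. K is where the line through U parallel to HW meets line DE ⇒ K = (0, 5/2)
through D parallel to XV: direction (1, -4); meets KX at J = (-5/3, 20/3)
J = K + t·(X−K) with t = 5/3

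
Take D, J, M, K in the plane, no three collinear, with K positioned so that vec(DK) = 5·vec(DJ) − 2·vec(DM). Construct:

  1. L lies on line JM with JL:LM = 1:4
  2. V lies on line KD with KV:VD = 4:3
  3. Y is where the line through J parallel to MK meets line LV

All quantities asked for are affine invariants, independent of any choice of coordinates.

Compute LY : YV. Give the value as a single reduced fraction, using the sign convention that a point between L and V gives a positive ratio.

Work in coordinates with D = (0, 0), J = (1, 0), M = (0, 1), K = (5, -2).
1. L lies on line JM with JL:LM = 1:4 ⇒ L = (4/5, 1/5)
2. V lies on line KD with KV:VD = 4:3 ⇒ V = (15/7, -6/7)
3. Y is where the line through J parallel to MK meets line LV ⇒ Y = (27/22, -3/22)
Y = L + t·(V−L) with t = 7/22, so LY:YV = t:(1−t) = 7/22:15/22

LY:YV = 7/15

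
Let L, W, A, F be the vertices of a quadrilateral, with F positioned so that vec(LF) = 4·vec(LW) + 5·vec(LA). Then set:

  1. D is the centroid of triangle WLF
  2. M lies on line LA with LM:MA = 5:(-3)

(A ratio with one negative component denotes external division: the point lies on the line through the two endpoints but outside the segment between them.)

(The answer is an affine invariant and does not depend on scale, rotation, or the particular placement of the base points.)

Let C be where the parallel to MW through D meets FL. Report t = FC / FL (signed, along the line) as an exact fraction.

t = 11/18

Choose coordinates L = (0, 0), W = (1, 0), A = (0, 1), F = (4, 5).
1. D is the centroid of triangle WLF ⇒ D = (5/3, 5/3)
2. M lies on line LA with LM:MA = 5:(-3) ⇒ M = (0, 5/2)
through D parallel to MW: direction (1, -5/2); meets FL at C = (14/9, 35/18)
C = F + t·(L−F) with t = 11/18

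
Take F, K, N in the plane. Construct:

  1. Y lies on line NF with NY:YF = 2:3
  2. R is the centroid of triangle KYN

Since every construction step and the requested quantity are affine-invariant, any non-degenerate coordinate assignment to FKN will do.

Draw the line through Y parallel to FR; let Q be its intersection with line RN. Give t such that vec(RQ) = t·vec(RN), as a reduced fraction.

t = 3/5

Work in coordinates with F = (0, 0), K = (1, 0), N = (0, 1).
1. Y lies on line NF with NY:YF = 2:3 ⇒ Y = (0, 3/5)
2. R is the centroid of triangle KYN ⇒ R = (1/3, 8/15)
through Y parallel to FR: direction (1/3, 8/15); meets RN at Q = (2/15, 61/75)
Q = R + t·(N−R) with t = 3/5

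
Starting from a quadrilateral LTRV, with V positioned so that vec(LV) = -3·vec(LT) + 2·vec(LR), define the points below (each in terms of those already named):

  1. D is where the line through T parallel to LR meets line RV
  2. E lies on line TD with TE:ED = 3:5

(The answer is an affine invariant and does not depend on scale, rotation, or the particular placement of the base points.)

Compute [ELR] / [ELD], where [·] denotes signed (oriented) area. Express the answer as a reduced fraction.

[ELR]:[ELD] = 12/5

Assign L = (0, 0), T = (1, 0), R = (0, 1), V = (-3, 2) — the answer is frame-independent, so this choice is without loss of generality.
1. D is where the line through T parallel to LR meets line RV ⇒ D = (1, 2/3)
2. E lies on line TD with TE:ED = 3:5 ⇒ E = (1, 1/4)
2·[ELR] = -1, 2·[ELD] = -5/12
[ELR]:[ELD] = -1:-5/12 = 12/5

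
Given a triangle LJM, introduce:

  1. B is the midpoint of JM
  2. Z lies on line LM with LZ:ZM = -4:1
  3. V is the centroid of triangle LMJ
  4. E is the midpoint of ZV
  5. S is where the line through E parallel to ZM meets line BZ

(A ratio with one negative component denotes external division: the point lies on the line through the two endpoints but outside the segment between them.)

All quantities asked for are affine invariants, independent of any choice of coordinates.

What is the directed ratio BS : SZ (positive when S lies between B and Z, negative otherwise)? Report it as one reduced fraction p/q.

BS:SZ = 2

Assign L = (0, 0), J = (1, 0), M = (0, 1) — the answer is frame-independent, so this choice is without loss of generality.
1. B is the midpoint of JM ⇒ B = (1/2, 1/2)
2. Z lies on line LM with LZ:ZM = -4:1 ⇒ Z = (0, 4/3)
3. V is the centroid of triangle LMJ ⇒ V = (1/3, 1/3)
4. E is the midpoint of ZV ⇒ E = (1/6, 5/6)
5. S is where the line through E parallel to ZM meets line BZ ⇒ S = (1/6, 19/18)
S = B + t·(Z−B) with t = 2/3, so BS:SZ = t:(1−t) = 2/3:1/3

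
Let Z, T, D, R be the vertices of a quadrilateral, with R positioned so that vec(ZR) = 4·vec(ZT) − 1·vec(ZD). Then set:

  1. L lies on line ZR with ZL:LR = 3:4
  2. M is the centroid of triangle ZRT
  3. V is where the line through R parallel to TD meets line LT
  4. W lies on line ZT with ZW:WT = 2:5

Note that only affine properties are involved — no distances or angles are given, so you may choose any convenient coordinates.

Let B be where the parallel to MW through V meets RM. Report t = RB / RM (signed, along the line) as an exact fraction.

t = -44/3

Set Z = (0, 0), T = (1, 0), D = (0, 1), R = (4, -1); any affine frame gives the same invariant.
1. L lies on line ZR with ZL:LR = 3:4 ⇒ L = (12/7, -3/7)
2. M is the centroid of triangle ZRT ⇒ M = (5/3, -1/3)
3. V is where the line through R parallel to TD meets line LT ⇒ V = (6, -3)
4. W lies on line ZT with ZW:WT = 2:5 ⇒ W = (2/7, 0)
through V parallel to MW: direction (-29/21, 1/3); meets RM at B = (344/9, -97/9)
B = R + t·(M−R) with t = -44/3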